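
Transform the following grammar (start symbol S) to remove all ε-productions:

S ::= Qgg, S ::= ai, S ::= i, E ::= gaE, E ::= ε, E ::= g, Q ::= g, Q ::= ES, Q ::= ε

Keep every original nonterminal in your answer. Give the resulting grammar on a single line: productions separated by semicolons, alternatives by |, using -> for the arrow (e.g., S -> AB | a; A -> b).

S -> i | ai | gg | Qgg; E -> g | ga | gaE; Q -> S | g | ES

Nullable set: {E, Q}.
S -> Qgg: Q nullable, giving Qgg | gg.
Drop E -> ε.
E -> gaE: E nullable, giving ga | gaE.
Drop Q -> ε.
Q -> ES: E nullable, giving ES | S.
Unchanged (no nullable symbols): S -> ai; S -> i; E -> g; Q -> g.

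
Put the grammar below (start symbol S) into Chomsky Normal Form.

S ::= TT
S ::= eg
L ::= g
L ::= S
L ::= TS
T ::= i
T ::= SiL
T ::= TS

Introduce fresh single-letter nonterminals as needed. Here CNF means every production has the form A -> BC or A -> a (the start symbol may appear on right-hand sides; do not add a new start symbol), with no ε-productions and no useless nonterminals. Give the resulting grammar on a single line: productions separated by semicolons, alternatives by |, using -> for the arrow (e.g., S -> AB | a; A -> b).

S -> AB | TT; A -> e; B -> g; C -> i; D -> CL; L -> g | AB | TS | TT; T -> i | SD | TS

No ε-productions.
After unit-elimination: S -> TT | eg; L -> g | TS | TT | eg; T -> i | TS | SiL.
TERM: introduce A -> e, B -> g, C -> i and substitute in every rule of length ≥2.
BIN: T -> SCL becomes T -> SD, D -> CL.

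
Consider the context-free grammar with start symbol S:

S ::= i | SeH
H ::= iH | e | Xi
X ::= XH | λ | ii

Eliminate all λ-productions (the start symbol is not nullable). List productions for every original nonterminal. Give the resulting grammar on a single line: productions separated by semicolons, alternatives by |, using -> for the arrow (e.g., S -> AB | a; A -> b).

Nullable set: {X}.
H -> Xi: X nullable, giving Xi | i.
Drop X -> λ.
X -> XH: X nullable, giving H | XH.
Unchanged (no nullable symbols): S -> SeH; S -> i; H -> e; H -> iH; X -> ii.

S -> i | SeH; H -> e | i | Xi | iH; X -> H | XH | ii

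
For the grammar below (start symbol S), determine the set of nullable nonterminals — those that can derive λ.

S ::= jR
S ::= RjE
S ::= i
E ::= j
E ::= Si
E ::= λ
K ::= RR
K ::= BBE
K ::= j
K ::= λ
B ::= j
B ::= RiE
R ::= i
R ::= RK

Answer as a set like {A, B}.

{E, K}

Directly nullable (have an ε-rule): {E, K}.
Not nullable: B, R, S — each has a terminal in every rule's right-hand side or depends on a non-nullable symbol.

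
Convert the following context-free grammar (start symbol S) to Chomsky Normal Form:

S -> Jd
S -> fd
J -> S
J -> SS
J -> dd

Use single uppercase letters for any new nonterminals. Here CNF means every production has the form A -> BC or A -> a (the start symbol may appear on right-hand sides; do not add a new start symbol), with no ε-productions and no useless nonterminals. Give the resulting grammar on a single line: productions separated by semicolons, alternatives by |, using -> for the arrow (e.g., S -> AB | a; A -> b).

No ε-productions.
After unit-elimination: S -> Jd | fd; J -> Jd | SS | dd | fd.
TERM: introduce A -> d, B -> f and substitute in every rule of length ≥2.

S -> BA | JA; A -> d; B -> f; J -> AA | BA | JA | SS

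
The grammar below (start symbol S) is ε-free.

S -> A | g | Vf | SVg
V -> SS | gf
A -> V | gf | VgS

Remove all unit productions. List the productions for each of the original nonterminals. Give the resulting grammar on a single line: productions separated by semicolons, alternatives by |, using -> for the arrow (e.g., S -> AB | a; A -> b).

Unit productions: A->V, S->A.
Unit pairs (A ⇒* B via units): (A,V), (S,A), (S,V).
S: inherits non-unit rules of {A, S, V} → SS | SVg | Vf | VgS | g | gf.
A: inherits non-unit rules of {A, V} → SS | VgS | gf.
V: inherits non-unit rules of {V} → SS | gf.

S -> g | SS | Vf | gf | SVg | VgS; A -> SS | gf | VgS; V -> SS | gf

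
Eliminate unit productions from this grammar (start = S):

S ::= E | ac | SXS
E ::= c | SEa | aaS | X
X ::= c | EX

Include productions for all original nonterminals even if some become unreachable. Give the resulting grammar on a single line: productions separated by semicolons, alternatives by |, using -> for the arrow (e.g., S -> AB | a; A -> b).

Unit productions: E->X, S->E.
Unit pairs (A ⇒* B via units): (E,X), (S,E), (S,X).
S: inherits non-unit rules of {E, S, X} → EX | SEa | SXS | aaS | ac | c.
E: inherits non-unit rules of {E, X} → EX | SEa | aaS | c.
X: inherits non-unit rules of {X} → EX | c.

S -> c | EX | ac | SEa | SXS | aaS; E -> c | EX | SEa | aaS; X -> c | EX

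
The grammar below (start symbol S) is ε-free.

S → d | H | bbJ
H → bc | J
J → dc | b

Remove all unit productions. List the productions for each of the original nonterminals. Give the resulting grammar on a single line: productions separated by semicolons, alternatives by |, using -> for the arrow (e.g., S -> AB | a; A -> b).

Unit productions: H->J, S->H.
Unit pairs (A ⇒* B via units): (H,J), (S,H), (S,J).
S: inherits non-unit rules of {H, J, S} → b | bbJ | bc | d | dc.
H: inherits non-unit rules of {H, J} → b | bc | dc.
J: inherits non-unit rules of {J} → b | dc.

S -> b | d | bc | dc | bbJ; H -> b | bc | dc; J -> b | dc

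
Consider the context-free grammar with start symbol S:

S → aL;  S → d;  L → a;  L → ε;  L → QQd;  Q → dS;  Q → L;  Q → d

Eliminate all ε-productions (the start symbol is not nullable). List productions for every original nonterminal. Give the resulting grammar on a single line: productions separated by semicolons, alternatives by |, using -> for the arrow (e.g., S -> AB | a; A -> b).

Nullable set: {L, Q}.
S -> aL: L nullable, giving a | aL.
Drop L -> ε.
L -> QQd: Q, Q nullable, giving QQd | Qd | d.
Q -> L: L nullable, giving L.
Unchanged (no nullable symbols): S -> d; L -> a; Q -> d; Q -> dS.

S -> a | d | aL; L -> a | d | Qd | QQd; Q -> L | d | dS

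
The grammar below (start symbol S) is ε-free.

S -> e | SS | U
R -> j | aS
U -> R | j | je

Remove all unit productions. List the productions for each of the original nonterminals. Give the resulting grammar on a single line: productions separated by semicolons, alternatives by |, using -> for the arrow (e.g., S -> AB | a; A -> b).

S -> e | j | SS | aS | je; R -> j | aS; U -> j | aS | je

Unit productions: S->U, U->R.
Unit pairs (A ⇒* B via units): (S,R), (S,U), (U,R).
S: inherits non-unit rules of {R, S, U} → SS | aS | e | j | je.
R: inherits non-unit rules of {R} → aS | j.
U: inherits non-unit rules of {R, U} → aS | j | je.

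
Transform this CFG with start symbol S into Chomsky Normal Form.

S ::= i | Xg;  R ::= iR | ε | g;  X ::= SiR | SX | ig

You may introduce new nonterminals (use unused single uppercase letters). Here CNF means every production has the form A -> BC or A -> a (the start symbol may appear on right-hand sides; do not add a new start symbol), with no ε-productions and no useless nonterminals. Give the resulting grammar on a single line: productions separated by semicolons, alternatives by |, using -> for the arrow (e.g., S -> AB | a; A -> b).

Nullable: {R}; after ε-elimination: S -> i | Xg; R -> g | i | iR; X -> SX | Si | ig | SiR.
No unit productions to eliminate.
TERM: introduce B -> g, A -> i and substitute in every rule of length ≥2.
BIN: X -> SAR becomes X -> SC, C -> AR.

S -> i | XB; A -> i; B -> g; C -> AR; R -> g | i | AR; X -> AB | SA | SC | SX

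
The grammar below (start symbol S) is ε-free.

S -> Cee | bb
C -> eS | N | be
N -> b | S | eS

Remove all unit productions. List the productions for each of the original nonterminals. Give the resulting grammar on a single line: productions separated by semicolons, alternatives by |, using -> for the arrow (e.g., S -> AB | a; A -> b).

S -> bb | Cee; C -> b | bb | be | eS | Cee; N -> b | bb | eS | Cee

Unit productions: C->N, N->S.
Unit pairs (A ⇒* B via units): (C,N), (C,S), (N,S).
S: inherits non-unit rules of {S} → Cee | bb.
C: inherits non-unit rules of {C, N, S} → Cee | b | bb | be | eS.
N: inherits non-unit rules of {N, S} → Cee | b | bb | eS.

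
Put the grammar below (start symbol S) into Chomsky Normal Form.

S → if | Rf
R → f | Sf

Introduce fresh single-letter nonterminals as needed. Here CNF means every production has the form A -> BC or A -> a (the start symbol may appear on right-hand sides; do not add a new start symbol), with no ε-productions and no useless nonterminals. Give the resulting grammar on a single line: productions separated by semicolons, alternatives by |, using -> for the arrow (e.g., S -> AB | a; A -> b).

No ε-productions.
No unit productions to eliminate.
TERM: introduce A -> f, B -> i and substitute in every rule of length ≥2.

S -> BA | RA; A -> f; B -> i; R -> f | SA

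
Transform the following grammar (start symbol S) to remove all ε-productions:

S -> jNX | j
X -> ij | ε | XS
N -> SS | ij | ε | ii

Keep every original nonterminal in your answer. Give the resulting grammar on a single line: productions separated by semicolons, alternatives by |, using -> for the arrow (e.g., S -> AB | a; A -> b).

S -> j | jN | jX | jNX; N -> SS | ii | ij; X -> S | XS | ij

Nullable set: {N, X}.
S -> jNX: N, X nullable, giving j | jN | jNX | jX.
Drop N -> ε.
Drop X -> ε.
X -> XS: X nullable, giving S | XS.
Unchanged (no nullable symbols): S -> j; N -> SS; N -> ii; N -> ij; X -> ij.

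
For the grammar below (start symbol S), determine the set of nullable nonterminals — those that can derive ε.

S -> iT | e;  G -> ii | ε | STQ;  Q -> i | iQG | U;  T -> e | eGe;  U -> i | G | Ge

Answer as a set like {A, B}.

{G, Q, U}

Directly nullable (have an ε-rule): {G}.
U is nullable via U -> G (every symbol on the right is already known nullable).
Q is nullable via Q -> U (every symbol on the right is already known nullable).
Not nullable: S, T — each has a terminal in every rule's right-hand side or depends on a non-nullable symbol.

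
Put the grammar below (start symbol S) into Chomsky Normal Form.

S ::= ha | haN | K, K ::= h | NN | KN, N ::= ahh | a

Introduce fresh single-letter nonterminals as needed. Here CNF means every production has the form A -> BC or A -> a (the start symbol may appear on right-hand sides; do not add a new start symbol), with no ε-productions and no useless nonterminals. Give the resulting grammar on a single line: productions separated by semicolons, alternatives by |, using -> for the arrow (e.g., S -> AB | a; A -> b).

No ε-productions.
After unit-elimination: S -> h | KN | NN | ha | haN; K -> h | KN | NN; N -> a | ahh.
TERM: introduce A -> a, B -> h and substitute in every rule of length ≥2.
BIN: N -> ABB becomes N -> AC, C -> BB; S -> BAN becomes S -> BD, D -> AN.

S -> h | BA | BD | KN | NN; A -> a; B -> h; C -> BB; D -> AN; K -> h | KN | NN; N -> a | AC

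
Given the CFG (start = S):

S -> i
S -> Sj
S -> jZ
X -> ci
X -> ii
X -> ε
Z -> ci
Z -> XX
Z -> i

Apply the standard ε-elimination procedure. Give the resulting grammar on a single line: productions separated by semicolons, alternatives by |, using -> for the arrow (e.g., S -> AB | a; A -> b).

S -> i | j | Sj | jZ; X -> ci | ii; Z -> X | i | XX | ci

Nullable set: {X, Z}.
S -> jZ: Z nullable, giving j | jZ.
Drop X -> ε.
Z -> XX: X, X nullable, giving X | XX.
Unchanged (no nullable symbols): S -> Sj; S -> i; X -> ci; X -> ii; Z -> ci; Z -> i.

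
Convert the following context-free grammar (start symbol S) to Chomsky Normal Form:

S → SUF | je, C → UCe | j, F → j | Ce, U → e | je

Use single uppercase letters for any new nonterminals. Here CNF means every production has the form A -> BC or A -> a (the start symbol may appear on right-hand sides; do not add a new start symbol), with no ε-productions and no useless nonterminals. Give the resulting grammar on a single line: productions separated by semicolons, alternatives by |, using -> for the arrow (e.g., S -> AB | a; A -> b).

No ε-productions.
No unit productions to eliminate.
TERM: introduce A -> e, B -> j and substitute in every rule of length ≥2.
BIN: C -> UCA becomes C -> UD, D -> CA; S -> SUF becomes S -> SE, E -> UF.

S -> BA | SE; A -> e; B -> j; C -> j | UD; D -> CA; E -> UF; F -> j | CA; U -> e | BA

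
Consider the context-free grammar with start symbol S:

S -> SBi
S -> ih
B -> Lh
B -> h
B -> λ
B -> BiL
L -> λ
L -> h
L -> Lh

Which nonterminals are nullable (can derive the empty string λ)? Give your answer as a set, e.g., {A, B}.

Directly nullable (have an ε-rule): {B, L}.
Not nullable: S — each has a terminal in every rule's right-hand side or depends on a non-nullable symbol.

{B, L}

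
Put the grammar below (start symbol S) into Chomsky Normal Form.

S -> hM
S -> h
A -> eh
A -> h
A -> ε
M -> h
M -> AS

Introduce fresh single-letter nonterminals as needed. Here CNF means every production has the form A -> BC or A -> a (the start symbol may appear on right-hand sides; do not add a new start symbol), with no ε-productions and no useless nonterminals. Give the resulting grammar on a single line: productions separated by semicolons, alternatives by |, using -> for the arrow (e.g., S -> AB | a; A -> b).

Nullable: {A}; after ε-elimination: S -> h | hM; A -> h | eh; M -> S | h | AS.
After unit-elimination: S -> h | hM; A -> h | eh; M -> h | AS | hM.
TERM: introduce B -> e, C -> h and substitute in every rule of length ≥2.

S -> h | CM; A -> h | BC; B -> e; C -> h; M -> h | AS | CM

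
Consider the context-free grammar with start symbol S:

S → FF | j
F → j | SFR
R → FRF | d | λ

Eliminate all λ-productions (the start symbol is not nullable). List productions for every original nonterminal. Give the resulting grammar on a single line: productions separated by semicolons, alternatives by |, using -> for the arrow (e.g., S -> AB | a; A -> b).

Nullable set: {R}.
F -> SFR: R nullable, giving SF | SFR.
Drop R -> λ.
R -> FRF: R nullable, giving FF | FRF.
Unchanged (no nullable symbols): S -> FF; S -> j; F -> j; R -> d.

S -> j | FF; F -> j | SF | SFR; R -> d | FF | FRF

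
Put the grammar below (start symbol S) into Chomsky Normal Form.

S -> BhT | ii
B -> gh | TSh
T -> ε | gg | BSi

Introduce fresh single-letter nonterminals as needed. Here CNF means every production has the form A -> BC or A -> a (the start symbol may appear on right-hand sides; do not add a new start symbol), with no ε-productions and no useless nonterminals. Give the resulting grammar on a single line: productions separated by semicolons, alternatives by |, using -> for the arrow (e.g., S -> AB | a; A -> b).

S -> BA | BF | DD; A -> h; B -> CA | SA | TE; C -> g; D -> i; E -> SA; F -> AT; G -> SD; T -> BG | CC

Nullable: {T}; after ε-elimination: S -> Bh | ii | BhT; B -> Sh | gh | TSh; T -> gg | BSi.
No unit productions to eliminate.
TERM: introduce C -> g, A -> h, D -> i and substitute in every rule of length ≥2.
BIN: B -> TSA becomes B -> TE, E -> SA; S -> BAT becomes S -> BF, F -> AT; T -> BSD becomes T -> BG, G -> SD.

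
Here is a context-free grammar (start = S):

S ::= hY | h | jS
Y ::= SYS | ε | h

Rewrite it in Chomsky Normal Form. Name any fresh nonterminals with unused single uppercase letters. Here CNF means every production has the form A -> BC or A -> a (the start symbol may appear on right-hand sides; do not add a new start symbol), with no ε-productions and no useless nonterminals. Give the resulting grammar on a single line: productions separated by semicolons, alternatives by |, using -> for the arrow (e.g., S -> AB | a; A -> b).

Nullable: {Y}; after ε-elimination: S -> h | hY | jS; Y -> h | SS | SYS.
No unit productions to eliminate.
TERM: introduce A -> h, B -> j and substitute in every rule of length ≥2.
BIN: Y -> SYS becomes Y -> SC, C -> YS.

S -> h | AY | BS; A -> h; B -> j; C -> YS; Y -> h | SC | SS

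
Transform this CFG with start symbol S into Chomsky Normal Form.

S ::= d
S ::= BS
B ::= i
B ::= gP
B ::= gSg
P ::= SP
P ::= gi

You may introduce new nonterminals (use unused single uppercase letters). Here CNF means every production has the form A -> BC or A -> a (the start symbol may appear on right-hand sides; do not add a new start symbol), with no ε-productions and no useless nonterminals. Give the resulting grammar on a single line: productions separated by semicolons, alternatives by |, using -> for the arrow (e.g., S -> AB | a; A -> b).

S -> d | BS; A -> g; B -> i | AD | AP; C -> i; D -> SA; P -> AC | SP

No ε-productions.
No unit productions to eliminate.
TERM: introduce A -> g, C -> i and substitute in every rule of length ≥2.
BIN: B -> ASA becomes B -> AD, D -> SA.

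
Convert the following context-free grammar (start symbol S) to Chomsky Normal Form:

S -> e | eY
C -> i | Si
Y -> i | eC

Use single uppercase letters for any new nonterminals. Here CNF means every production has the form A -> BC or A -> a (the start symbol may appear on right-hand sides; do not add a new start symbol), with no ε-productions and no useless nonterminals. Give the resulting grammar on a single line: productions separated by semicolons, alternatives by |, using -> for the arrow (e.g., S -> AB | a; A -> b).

S -> e | BY; A -> i; B -> e; C -> i | SA; Y -> i | BC

No ε-productions.
No unit productions to eliminate.
TERM: introduce B -> e, A -> i and substitute in every rule of length ≥2.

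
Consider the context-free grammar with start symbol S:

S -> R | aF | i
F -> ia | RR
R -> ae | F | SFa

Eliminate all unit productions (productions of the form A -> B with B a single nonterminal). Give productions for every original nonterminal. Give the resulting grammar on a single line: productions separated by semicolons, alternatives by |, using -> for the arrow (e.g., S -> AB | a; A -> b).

S -> i | RR | aF | ae | ia | SFa; F -> RR | ia; R -> RR | ae | ia | SFa

Unit productions: R->F, S->R.
Unit pairs (A ⇒* B via units): (R,F), (S,F), (S,R).
S: inherits non-unit rules of {F, R, S} → RR | SFa | aF | ae | i | ia.
F: inherits non-unit rules of {F} → RR | ia.
R: inherits non-unit rules of {F, R} → RR | SFa | ae | ia.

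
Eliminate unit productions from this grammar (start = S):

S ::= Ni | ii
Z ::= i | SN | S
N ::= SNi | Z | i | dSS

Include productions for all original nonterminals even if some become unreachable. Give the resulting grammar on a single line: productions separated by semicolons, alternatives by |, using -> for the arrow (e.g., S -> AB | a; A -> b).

S -> Ni | ii; N -> i | Ni | SN | ii | SNi | dSS; Z -> i | Ni | SN | ii

Unit productions: N->Z, Z->S.
Unit pairs (A ⇒* B via units): (N,S), (N,Z), (Z,S).
S: inherits non-unit rules of {S} → Ni | ii.
N: inherits non-unit rules of {N, S, Z} → Ni | SN | SNi | dSS | i | ii.
Z: inherits non-unit rules of {S, Z} → Ni | SN | i | ii.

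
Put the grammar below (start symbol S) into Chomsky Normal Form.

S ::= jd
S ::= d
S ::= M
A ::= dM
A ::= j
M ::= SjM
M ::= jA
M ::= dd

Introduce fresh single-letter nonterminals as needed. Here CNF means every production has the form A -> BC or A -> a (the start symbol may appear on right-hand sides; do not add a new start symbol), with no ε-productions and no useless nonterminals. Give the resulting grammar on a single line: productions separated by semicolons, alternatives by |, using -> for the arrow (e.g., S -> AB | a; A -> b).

No ε-productions.
After unit-elimination: S -> d | dd | jA | jd | SjM; A -> j | dM; M -> dd | jA | SjM.
TERM: introduce B -> d, C -> j and substitute in every rule of length ≥2.
BIN: M -> SCM becomes M -> SD, D -> CM; S -> SCM becomes S -> SE, E -> CM.

S -> d | BB | CA | CB | SE; A -> j | BM; B -> d; C -> j; D -> CM; E -> CM; M -> BB | CA | SD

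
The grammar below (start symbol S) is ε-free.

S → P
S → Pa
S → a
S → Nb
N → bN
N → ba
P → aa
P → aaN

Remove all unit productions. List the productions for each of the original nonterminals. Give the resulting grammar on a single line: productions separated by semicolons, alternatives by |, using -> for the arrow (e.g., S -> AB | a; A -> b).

Unit productions: S->P.
Unit pairs (A ⇒* B via units): (S,P).
S: inherits non-unit rules of {P, S} → Nb | Pa | a | aa | aaN.
N: inherits non-unit rules of {N} → bN | ba.
P: inherits non-unit rules of {P} → aa | aaN.

S -> a | Nb | Pa | aa | aaN; N -> bN | ba; P -> aa | aaN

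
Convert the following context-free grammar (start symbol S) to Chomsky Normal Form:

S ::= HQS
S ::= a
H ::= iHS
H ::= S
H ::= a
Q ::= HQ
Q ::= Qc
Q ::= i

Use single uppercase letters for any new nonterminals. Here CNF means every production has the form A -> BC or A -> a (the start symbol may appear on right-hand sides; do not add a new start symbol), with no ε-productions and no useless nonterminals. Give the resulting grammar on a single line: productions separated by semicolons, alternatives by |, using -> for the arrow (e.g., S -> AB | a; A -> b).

No ε-productions.
After unit-elimination: S -> a | HQS; H -> a | HQS | iHS; Q -> i | HQ | Qc.
TERM: introduce B -> c, A -> i and substitute in every rule of length ≥2.
BIN: H -> AHS becomes H -> AC, C -> HS; H -> HQS becomes H -> HD, D -> QS; S -> HQS becomes S -> HE, E -> QS.

S -> a | HE; A -> i; B -> c; C -> HS; D -> QS; E -> QS; H -> a | AC | HD; Q -> i | HQ | QB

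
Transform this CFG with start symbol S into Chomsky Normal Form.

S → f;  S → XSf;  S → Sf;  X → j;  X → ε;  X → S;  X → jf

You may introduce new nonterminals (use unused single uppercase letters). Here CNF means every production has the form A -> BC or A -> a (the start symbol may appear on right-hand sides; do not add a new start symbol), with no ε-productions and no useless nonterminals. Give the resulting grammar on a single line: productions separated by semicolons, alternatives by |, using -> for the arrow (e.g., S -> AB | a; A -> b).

Nullable: {X}; after ε-elimination: S -> f | Sf | XSf; X -> S | j | jf.
After unit-elimination: S -> f | Sf | XSf; X -> f | j | Sf | jf | XSf.
TERM: introduce A -> f, B -> j and substitute in every rule of length ≥2.
BIN: S -> XSA becomes S -> XC, C -> SA; X -> XSA becomes X -> XD, D -> SA.

S -> f | SA | XC; A -> f; B -> j; C -> SA; D -> SA; X -> f | j | BA | SA | XD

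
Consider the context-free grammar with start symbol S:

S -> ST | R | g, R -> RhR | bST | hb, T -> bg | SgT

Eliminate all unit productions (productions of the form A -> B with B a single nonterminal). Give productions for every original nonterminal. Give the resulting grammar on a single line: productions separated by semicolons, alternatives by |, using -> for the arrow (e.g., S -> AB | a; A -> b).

Unit productions: S->R.
Unit pairs (A ⇒* B via units): (S,R).
S: inherits non-unit rules of {R, S} → RhR | ST | bST | g | hb.
R: inherits non-unit rules of {R} → RhR | bST | hb.
T: inherits non-unit rules of {T} → SgT | bg.

S -> g | ST | hb | RhR | bST; R -> hb | RhR | bST; T -> bg | SgT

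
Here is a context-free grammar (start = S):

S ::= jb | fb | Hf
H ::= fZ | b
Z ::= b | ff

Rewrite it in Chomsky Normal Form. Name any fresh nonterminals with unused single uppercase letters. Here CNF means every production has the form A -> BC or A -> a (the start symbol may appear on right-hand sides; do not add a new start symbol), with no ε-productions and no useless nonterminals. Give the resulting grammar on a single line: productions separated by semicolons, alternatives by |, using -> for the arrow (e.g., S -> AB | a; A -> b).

S -> AB | CB | HA; A -> f; B -> b; C -> j; H -> b | AZ; Z -> b | AA

No ε-productions.
No unit productions to eliminate.
TERM: introduce B -> b, A -> f, C -> j and substitute in every rule of length ≥2.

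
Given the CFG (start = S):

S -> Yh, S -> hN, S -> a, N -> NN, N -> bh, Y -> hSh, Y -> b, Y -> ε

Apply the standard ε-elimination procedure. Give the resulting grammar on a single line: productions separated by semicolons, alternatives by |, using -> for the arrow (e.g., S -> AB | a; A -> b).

Nullable set: {Y}.
S -> Yh: Y nullable, giving Yh | h.
Drop Y -> ε.
Unchanged (no nullable symbols): S -> a; S -> hN; N -> NN; N -> bh; Y -> b; Y -> hSh.

S -> a | h | Yh | hN; N -> NN | bh; Y -> b | hSh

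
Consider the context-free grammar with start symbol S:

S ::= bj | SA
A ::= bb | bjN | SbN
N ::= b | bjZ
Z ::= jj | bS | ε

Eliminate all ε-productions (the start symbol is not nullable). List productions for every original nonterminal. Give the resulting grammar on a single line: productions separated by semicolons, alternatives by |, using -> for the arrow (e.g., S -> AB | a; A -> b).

S -> SA | bj; A -> bb | SbN | bjN; N -> b | bj | bjZ; Z -> bS | jj

Nullable set: {Z}.
N -> bjZ: Z nullable, giving bj | bjZ.
Drop Z -> ε.
Unchanged (no nullable symbols): S -> SA; S -> bj; A -> SbN; A -> bb; A -> bjN; N -> b; Z -> bS; Z -> jj.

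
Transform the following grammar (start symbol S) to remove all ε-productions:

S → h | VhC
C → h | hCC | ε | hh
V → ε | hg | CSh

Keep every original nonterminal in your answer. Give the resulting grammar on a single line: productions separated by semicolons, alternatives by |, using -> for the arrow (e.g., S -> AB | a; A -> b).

Nullable set: {C, V}.
S -> VhC: V, C nullable, giving Vh | VhC | h | hC.
Drop C -> ε.
C -> hCC: C, C nullable, giving h | hC | hCC.
Drop V -> ε.
V -> CSh: C nullable, giving CSh | Sh.
Unchanged (no nullable symbols): S -> h; C -> h; C -> hh; V -> hg.

S -> h | Vh | hC | VhC; C -> h | hC | hh | hCC; V -> Sh | hg | CSh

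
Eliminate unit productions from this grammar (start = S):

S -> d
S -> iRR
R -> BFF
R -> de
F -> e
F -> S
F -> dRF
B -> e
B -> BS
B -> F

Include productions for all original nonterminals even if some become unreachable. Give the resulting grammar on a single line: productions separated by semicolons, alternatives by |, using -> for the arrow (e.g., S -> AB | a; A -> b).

S -> d | iRR; B -> d | e | BS | dRF | iRR; F -> d | e | dRF | iRR; R -> de | BFF

Unit productions: B->F, F->S.
Unit pairs (A ⇒* B via units): (B,F), (B,S), (F,S).
S: inherits non-unit rules of {S} → d | iRR.
B: inherits non-unit rules of {B, F, S} → BS | d | dRF | e | iRR.
F: inherits non-unit rules of {F, S} → d | dRF | e | iRR.
R: inherits non-unit rules of {R} → BFF | de.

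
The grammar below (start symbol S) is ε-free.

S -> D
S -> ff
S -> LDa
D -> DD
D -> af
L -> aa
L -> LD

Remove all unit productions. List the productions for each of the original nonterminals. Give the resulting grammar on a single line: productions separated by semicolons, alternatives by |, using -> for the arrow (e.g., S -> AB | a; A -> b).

Unit productions: S->D.
Unit pairs (A ⇒* B via units): (S,D).
S: inherits non-unit rules of {D, S} → DD | LDa | af | ff.
D: inherits non-unit rules of {D} → DD | af.
L: inherits non-unit rules of {L} → LD | aa.

S -> DD | af | ff | LDa; D -> DD | af; L -> LD | aa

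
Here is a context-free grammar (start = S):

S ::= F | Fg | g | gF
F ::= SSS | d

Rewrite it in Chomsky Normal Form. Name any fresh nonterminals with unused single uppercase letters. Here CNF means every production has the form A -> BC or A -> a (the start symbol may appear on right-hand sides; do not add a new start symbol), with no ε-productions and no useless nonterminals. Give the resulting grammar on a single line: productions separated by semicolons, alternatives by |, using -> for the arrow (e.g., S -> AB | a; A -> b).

S -> d | g | AF | FA | SC; A -> g; B -> SS; C -> SS; F -> d | SB

No ε-productions.
After unit-elimination: S -> d | g | Fg | gF | SSS; F -> d | SSS.
TERM: introduce A -> g and substitute in every rule of length ≥2.
BIN: F -> SSS becomes F -> SB, B -> SS; S -> SSS becomes S -> SC, C -> SS.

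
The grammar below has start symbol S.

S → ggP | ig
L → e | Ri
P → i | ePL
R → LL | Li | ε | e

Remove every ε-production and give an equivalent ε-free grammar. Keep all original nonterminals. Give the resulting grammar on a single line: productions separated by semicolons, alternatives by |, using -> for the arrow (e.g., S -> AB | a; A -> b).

Nullable set: {R}.
L -> Ri: R nullable, giving Ri | i.
Drop R -> ε.
Unchanged (no nullable symbols): S -> ggP; S -> ig; L -> e; P -> ePL; P -> i; R -> LL; R -> Li; R -> e.

S -> ig | ggP; L -> e | i | Ri; P -> i | ePL; R -> e | LL | Li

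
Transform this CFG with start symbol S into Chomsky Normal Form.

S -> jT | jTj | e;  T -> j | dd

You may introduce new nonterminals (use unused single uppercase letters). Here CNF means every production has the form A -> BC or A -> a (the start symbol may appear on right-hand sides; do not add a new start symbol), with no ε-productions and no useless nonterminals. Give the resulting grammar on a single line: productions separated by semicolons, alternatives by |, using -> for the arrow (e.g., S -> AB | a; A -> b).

No ε-productions.
No unit productions to eliminate.
TERM: introduce B -> d, A -> j and substitute in every rule of length ≥2.
BIN: S -> ATA becomes S -> AC, C -> TA.

S -> e | AC | AT; A -> j; B -> d; C -> TA; T -> j | BB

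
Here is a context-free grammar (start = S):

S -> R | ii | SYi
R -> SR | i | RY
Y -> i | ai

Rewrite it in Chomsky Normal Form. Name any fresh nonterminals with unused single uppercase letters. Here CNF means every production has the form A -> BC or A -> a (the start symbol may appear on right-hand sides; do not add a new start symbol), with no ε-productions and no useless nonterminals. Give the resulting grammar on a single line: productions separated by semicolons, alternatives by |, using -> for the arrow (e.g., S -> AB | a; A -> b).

No ε-productions.
After unit-elimination: S -> i | RY | SR | ii | SYi; R -> i | RY | SR; Y -> i | ai.
TERM: introduce B -> a, A -> i and substitute in every rule of length ≥2.
BIN: S -> SYA becomes S -> SC, C -> YA.

S -> i | AA | RY | SC | SR; A -> i; B -> a; C -> YA; R -> i | RY | SR; Y -> i | BA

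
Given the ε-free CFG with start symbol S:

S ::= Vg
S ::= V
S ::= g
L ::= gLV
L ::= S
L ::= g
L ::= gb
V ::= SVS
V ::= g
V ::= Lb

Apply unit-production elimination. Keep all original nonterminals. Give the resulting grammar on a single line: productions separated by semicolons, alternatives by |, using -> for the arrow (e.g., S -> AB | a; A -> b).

Unit productions: L->S, S->V.
Unit pairs (A ⇒* B via units): (L,S), (L,V), (S,V).
S: inherits non-unit rules of {S, V} → Lb | SVS | Vg | g.
L: inherits non-unit rules of {L, S, V} → Lb | SVS | Vg | g | gLV | gb.
V: inherits non-unit rules of {V} → Lb | SVS | g.

S -> g | Lb | Vg | SVS; L -> g | Lb | Vg | gb | SVS | gLV; V -> g | Lb | SVS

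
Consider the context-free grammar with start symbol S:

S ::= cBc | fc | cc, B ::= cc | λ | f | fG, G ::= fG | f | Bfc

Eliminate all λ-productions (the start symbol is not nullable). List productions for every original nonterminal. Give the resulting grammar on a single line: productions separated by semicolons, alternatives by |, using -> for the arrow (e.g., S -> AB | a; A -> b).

S -> cc | fc | cBc; B -> f | cc | fG; G -> f | fG | fc | Bfc

Nullable set: {B}.
S -> cBc: B nullable, giving cBc | cc.
Drop B -> λ.
G -> Bfc: B nullable, giving Bfc | fc.
Unchanged (no nullable symbols): S -> cc; S -> fc; B -> cc; B -> f; B -> fG; G -> f; G -> fG.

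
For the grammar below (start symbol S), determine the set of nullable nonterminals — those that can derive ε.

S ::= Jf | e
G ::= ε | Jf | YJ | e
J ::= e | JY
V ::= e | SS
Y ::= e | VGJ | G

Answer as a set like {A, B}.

Directly nullable (have an ε-rule): {G}.
Y is nullable via Y -> G (every symbol on the right is already known nullable).
Not nullable: J, S, V — each has a terminal in every rule's right-hand side or depends on a non-nullable symbol.

{G, Y}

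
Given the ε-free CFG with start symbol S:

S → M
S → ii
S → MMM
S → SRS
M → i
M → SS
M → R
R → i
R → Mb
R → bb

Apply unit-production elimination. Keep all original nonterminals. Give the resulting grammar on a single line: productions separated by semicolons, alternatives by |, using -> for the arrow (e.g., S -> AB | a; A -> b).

Unit productions: M->R, S->M.
Unit pairs (A ⇒* B via units): (M,R), (S,M), (S,R).
S: inherits non-unit rules of {M, R, S} → MMM | Mb | SRS | SS | bb | i | ii.
M: inherits non-unit rules of {M, R} → Mb | SS | bb | i.
R: inherits non-unit rules of {R} → Mb | bb | i.

S -> i | Mb | SS | bb | ii | MMM | SRS; M -> i | Mb | SS | bb; R -> i | Mb | bb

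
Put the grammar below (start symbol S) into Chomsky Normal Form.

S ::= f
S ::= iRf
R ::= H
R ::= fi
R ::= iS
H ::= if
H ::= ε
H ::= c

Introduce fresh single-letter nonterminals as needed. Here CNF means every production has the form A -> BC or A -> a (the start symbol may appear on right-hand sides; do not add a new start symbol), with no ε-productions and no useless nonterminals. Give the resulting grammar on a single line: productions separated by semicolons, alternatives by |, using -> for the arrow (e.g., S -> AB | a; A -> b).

Nullable: {H, R}; after ε-elimination: S -> f | if | iRf; H -> c | if; R -> H | fi | iS.
After unit-elimination: S -> f | if | iRf; H -> c | if; R -> c | fi | iS | if.
TERM: introduce B -> f, A -> i and substitute in every rule of length ≥2.
BIN: S -> ARB becomes S -> AC, C -> RB.
Drop unreachable/unproductive: H.

S -> f | AB | AC; A -> i; B -> f; C -> RB; R -> c | AB | AS | BA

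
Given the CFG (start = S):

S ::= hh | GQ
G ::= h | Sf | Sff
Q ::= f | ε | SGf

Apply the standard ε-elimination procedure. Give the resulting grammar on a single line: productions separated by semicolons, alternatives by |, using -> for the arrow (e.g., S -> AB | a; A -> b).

S -> G | GQ | hh; G -> h | Sf | Sff; Q -> f | SGf

Nullable set: {Q}.
S -> GQ: Q nullable, giving G | GQ.
Drop Q -> ε.
Unchanged (no nullable symbols): S -> hh; G -> Sf; G -> Sff; G -> h; Q -> SGf; Q -> f.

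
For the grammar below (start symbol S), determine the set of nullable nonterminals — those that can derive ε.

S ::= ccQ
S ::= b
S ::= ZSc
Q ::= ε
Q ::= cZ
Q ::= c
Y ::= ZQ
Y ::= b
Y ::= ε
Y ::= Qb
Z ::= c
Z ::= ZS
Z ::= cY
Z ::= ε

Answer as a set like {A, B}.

{Q, Y, Z}

Directly nullable (have an ε-rule): {Q, Y, Z}.
Not nullable: S — each has a terminal in every rule's right-hand side or depends on a non-nullable symbol.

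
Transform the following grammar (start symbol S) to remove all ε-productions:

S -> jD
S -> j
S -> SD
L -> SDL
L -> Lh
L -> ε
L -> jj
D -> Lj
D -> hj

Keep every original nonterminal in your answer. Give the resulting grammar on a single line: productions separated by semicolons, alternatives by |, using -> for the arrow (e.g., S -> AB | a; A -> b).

S -> j | SD | jD; D -> j | Lj | hj; L -> h | Lh | SD | jj | SDL

Nullable set: {L}.
D -> Lj: L nullable, giving Lj | j.
Drop L -> ε.
L -> Lh: L nullable, giving Lh | h.
L -> SDL: L nullable, giving SD | SDL.
Unchanged (no nullable symbols): S -> SD; S -> j; S -> jD; D -> hj; L -> jj.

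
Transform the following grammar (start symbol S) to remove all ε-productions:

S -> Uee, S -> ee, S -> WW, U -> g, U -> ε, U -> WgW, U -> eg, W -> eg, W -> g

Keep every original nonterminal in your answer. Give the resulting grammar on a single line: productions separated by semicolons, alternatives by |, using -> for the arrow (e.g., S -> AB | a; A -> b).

Nullable set: {U}.
S -> Uee: U nullable, giving Uee | ee.
Drop U -> ε.
Unchanged (no nullable symbols): S -> WW; S -> ee; U -> WgW; U -> eg; U -> g; W -> eg; W -> g.

S -> WW | ee | Uee; U -> g | eg | WgW; W -> g | eg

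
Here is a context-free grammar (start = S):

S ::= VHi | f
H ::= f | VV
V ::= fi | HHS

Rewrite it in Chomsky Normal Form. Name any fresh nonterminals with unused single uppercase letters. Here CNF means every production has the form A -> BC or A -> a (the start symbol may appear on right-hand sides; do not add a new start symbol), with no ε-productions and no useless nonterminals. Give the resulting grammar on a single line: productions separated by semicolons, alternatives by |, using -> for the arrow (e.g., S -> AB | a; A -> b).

No ε-productions.
No unit productions to eliminate.
TERM: introduce B -> f, A -> i and substitute in every rule of length ≥2.
BIN: S -> VHA becomes S -> VC, C -> HA; V -> HHS becomes V -> HD, D -> HS.

S -> f | VC; A -> i; B -> f; C -> HA; D -> HS; H -> f | VV; V -> BA | HD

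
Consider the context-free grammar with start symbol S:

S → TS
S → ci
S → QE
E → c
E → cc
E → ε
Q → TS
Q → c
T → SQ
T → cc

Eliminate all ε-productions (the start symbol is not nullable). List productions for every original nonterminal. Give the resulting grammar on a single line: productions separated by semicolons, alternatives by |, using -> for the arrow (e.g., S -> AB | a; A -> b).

Nullable set: {E}.
S -> QE: E nullable, giving Q | QE.
Drop E -> ε.
Unchanged (no nullable symbols): S -> TS; S -> ci; E -> c; E -> cc; Q -> TS; Q -> c; T -> SQ; T -> cc.

S -> Q | QE | TS | ci; E -> c | cc; Q -> c | TS; T -> SQ | cc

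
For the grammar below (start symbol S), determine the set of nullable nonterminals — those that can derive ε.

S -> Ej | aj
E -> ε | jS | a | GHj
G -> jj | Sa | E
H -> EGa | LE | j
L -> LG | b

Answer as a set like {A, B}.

{E, G}

Directly nullable (have an ε-rule): {E}.
G is nullable via G -> E (every symbol on the right is already known nullable).
Not nullable: H, L, S — each has a terminal in every rule's right-hand side or depends on a non-nullable symbol.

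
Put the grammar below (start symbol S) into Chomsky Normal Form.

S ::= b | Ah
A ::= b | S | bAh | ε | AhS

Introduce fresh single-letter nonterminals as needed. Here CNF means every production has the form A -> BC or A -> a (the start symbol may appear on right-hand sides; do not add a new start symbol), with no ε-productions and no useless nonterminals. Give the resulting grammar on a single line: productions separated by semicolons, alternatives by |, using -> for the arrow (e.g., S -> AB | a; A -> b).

S -> b | h | AB; A -> b | h | AB | AD | BS | CB | CE; B -> h; C -> b; D -> BS; E -> AB

Nullable: {A}; after ε-elimination: S -> b | h | Ah; A -> S | b | bh | hS | AhS | bAh.
After unit-elimination: S -> b | h | Ah; A -> b | h | Ah | bh | hS | AhS | bAh.
TERM: introduce C -> b, B -> h and substitute in every rule of length ≥2.
BIN: A -> ABS becomes A -> AD, D -> BS; A -> CAB becomes A -> CE, E -> AB.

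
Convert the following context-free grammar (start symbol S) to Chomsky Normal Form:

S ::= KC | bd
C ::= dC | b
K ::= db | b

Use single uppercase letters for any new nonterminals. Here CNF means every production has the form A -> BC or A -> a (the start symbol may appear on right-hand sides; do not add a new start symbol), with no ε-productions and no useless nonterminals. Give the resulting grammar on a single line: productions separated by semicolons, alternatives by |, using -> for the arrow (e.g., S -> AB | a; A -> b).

S -> BA | KC; A -> d; B -> b; C -> b | AC; K -> b | AB

No ε-productions.
No unit productions to eliminate.
TERM: introduce B -> b, A -> d and substitute in every rule of length ≥2.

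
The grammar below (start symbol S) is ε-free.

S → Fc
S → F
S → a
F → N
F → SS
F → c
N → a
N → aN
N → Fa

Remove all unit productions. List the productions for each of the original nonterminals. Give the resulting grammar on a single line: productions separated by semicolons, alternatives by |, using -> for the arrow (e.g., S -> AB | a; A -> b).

Unit productions: F->N, S->F.
Unit pairs (A ⇒* B via units): (F,N), (S,F), (S,N).
S: inherits non-unit rules of {F, N, S} → Fa | Fc | SS | a | aN | c.
F: inherits non-unit rules of {F, N} → Fa | SS | a | aN | c.
N: inherits non-unit rules of {N} → Fa | a | aN.

S -> a | c | Fa | Fc | SS | aN; F -> a | c | Fa | SS | aN; N -> a | Fa | aN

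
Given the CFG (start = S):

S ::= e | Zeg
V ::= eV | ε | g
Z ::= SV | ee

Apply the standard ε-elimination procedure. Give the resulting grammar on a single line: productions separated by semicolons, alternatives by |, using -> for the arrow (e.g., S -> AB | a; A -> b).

S -> e | Zeg; V -> e | g | eV; Z -> S | SV | ee

Nullable set: {V}.
Drop V -> ε.
V -> eV: V nullable, giving e | eV.
Z -> SV: V nullable, giving S | SV.
Unchanged (no nullable symbols): S -> Zeg; S -> e; V -> g; Z -> ee.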